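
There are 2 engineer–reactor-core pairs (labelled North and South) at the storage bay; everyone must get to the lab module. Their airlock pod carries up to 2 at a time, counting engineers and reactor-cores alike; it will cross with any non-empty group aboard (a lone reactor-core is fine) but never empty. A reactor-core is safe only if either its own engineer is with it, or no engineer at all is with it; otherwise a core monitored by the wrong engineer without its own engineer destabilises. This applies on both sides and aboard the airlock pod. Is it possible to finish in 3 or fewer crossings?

No

Counting alone: each trip to the lab module takes at most 2 across and each return brings at least 1 back, so after t trips out (and t−1 returns) at most 2t − (t−1) of the 4 are across; that first reaches 4 at t = 3, so at least 5 crossings are needed.
Since 3 < 5, 3 crossings cannot be enough. (The shortest complete plan in fact takes 5:)
1. engineer North and reactor-core North cross → the lab module.
2. engineer North crosses ← the storage bay.
3. engineer North and engineer South cross → the lab module.
4. engineer South crosses ← the storage bay.
5. engineer South and reactor-core South cross → the lab module.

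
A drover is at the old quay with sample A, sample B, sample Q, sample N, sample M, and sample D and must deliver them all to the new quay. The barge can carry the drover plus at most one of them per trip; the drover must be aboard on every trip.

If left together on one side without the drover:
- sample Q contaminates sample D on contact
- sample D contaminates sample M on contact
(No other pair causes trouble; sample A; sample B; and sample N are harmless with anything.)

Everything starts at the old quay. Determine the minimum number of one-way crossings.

13

Counting alone: the drover can take at most 1 across per trip to the new quay, so moving all 6 needs at least 6 loaded trips out, with a return between consecutive ones — at least 11 crossings.
The safety rule pushes this higher. Following every safe sequence of crossings, the most of the 6 that can be at the new quay as the barge arrives there on crossing 11 is 5 — never all 6.
So no plan with fewer than 13 crossings exists, and this one achieves 13:
1. Drover goes to the new quay with sample D.  [the old quay: sample A, sample B, sample M, sample N, sample Q | the new quay: sample D]
2. Drover goes back to the old quay alone.  [the old quay: sample A, sample B, sample M, sample N, sample Q | the new quay: sample D]
3. Drover goes to the new quay with sample A.  [the old quay: sample B, sample M, sample N, sample Q | the new quay: sample A, sample D]
4. Drover goes back to the old quay alone.  [the old quay: sample B, sample M, sample N, sample Q | the new quay: sample A, sample D]
5. Drover goes to the new quay with sample B.  [the old quay: sample M, sample N, sample Q | the new quay: sample A, sample B, sample D]
6. Drover goes back to the old quay alone.  [the old quay: sample M, sample N, sample Q | the new quay: sample A, sample B, sample D]
7. Drover goes to the new quay with sample Q.  [the old quay: sample M, sample N | the new quay: sample A, sample B, sample D, sample Q]
8. Drover goes back to the old quay with sample D.  [the old quay: sample D, sample M, sample N | the new quay: sample A, sample B, sample Q]
9. Drover goes to the new quay with sample M.  [the old quay: sample D, sample N | the new quay: sample A, sample B, sample M, sample Q]
10. Drover goes back to the old quay alone.  [the old quay: sample D, sample N | the new quay: sample A, sample B, sample M, sample Q]
11. Drover goes to the new quay with sample N.  [the old quay: sample D | the new quay: sample A, sample B, sample M, sample N, sample Q]
12. Drover goes back to the old quay alone.  [the old quay: sample D | the new quay: sample A, sample B, sample M, sample N, sample Q]
13. Drover goes to the new quay with sample D.  [the old quay: — | the new quay: sample A, sample B, sample D, sample M, sample N, sample Q]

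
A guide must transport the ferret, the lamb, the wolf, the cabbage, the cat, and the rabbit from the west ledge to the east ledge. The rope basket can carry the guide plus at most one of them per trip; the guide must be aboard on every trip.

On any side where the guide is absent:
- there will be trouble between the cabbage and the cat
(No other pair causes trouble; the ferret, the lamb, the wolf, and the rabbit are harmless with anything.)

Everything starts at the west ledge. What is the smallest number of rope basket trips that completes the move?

11

Counting alone: the guide can take at most 1 across per trip to the east ledge, so moving all 6 needs at least 6 loaded trips out, with a return between consecutive ones — at least 11 crossings.
The plan below uses exactly 11 crossings, so it is optimal:
1. Guide goes to the east ledge with the cabbage.
2. Guide goes back to the west ledge alone.
3. Guide goes to the east ledge with the ferret.
4. Guide goes back to the west ledge alone.
5. Guide goes to the east ledge with the lamb.
6. Guide goes back to the west ledge alone.
7. Guide goes to the east ledge with the wolf.
8. Guide goes back to the west ledge alone.
9. Guide goes to the east ledge with the rabbit.
10. Guide goes back to the west ledge alone.
11. Guide goes to the east ledge with the cat.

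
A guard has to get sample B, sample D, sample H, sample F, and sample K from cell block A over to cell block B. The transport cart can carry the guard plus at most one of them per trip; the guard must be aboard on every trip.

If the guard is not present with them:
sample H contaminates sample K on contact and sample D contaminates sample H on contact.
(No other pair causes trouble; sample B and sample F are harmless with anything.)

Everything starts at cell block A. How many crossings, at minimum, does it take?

11

Counting alone: the guard can take at most 1 across per trip to cell block B, so moving all 5 needs at least 5 loaded trips out, with a return between consecutive ones — at least 9 crossings.
The safety rule pushes this higher. Following every safe sequence of crossings, the most of the 5 that can be at cell block B as the transport cart arrives there on crossing 9 is 4 — never all 5.
So no plan with fewer than 11 crossings exists, and this one achieves 11:
1. Guard goes to cell block B with sample H.  [cell block A: sample B, sample D, sample F, sample K | cell block B: sample H]
2. Guard goes back to cell block A alone.  [cell block A: sample B, sample D, sample F, sample K | cell block B: sample H]
3. Guard goes to cell block B with sample B.  [cell block A: sample D, sample F, sample K | cell block B: sample B, sample H]
4. Guard goes back to cell block A alone.  [cell block A: sample D, sample F, sample K | cell block B: sample B, sample H]
5. Guard goes to cell block B with sample D.  [cell block A: sample F, sample K | cell block B: sample B, sample D, sample H]
6. Guard goes back to cell block A with sample H.  [cell block A: sample F, sample H, sample K | cell block B: sample B, sample D]
7. Guard goes to cell block B with sample K.  [cell block A: sample F, sample H | cell block B: sample B, sample D, sample K]
8. Guard goes back to cell block A alone.  [cell block A: sample F, sample H | cell block B: sample B, sample D, sample K]
9. Guard goes to cell block B with sample F.  [cell block A: sample H | cell block B: sample B, sample D, sample F, sample K]
10. Guard goes back to cell block A alone.  [cell block A: sample H | cell block B: sample B, sample D, sample F, sample K]
11. Guard goes to cell block B with sample H.  [cell block A: — | cell block B: sample B, sample D, sample F, sample H, sample K]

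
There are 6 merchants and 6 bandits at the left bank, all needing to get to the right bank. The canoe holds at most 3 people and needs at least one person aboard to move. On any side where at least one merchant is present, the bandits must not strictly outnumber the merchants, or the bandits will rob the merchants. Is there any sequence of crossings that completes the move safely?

No

Following every safe sequence of crossings from the start, the most of the 12 that can be at the right bank as the canoe arrives there on crossings 1, 3, 5 is 3, 5, 6 respectively; the best ever achieved is 6 of 12.
From crossing 7 on, no configuration arises that was not already reachable earlier: only 17 distinct safe configurations (who is on which side, and where the canoe is) can ever be reached, none of them has everyone across, and every continuation just revisits them. They are: 0 merchants + 0 bandits across (canoe back at the start); 0 merchants + 1 bandit across (canoe there); 0 merchants + 1 bandit across (canoe back at the start); 0 merchants + 2 bandits across (canoe there); 0 merchants + 2 bandits across (canoe back at the start); 0 merchants + 3 bandits across (canoe there); 0 merchants + 3 bandits across (canoe back at the start); 0 merchants + 4 bandits across (canoe there); 0 merchants + 4 bandits across (canoe back at the start); 0 merchants + 5 bandits across (canoe there); 0 merchants + 5 bandits across (canoe back at the start); 0 merchants + 6 bandits across (canoe there); 1 merchant + 1 bandit across (canoe there); 1 merchant + 1 bandit across (canoe back at the start); 2 merchants + 2 bandits across (canoe there); 2 merchants + 2 bandits across (canoe back at the start); 3 merchants + 3 bandits across (canoe there). So no valid plan exists.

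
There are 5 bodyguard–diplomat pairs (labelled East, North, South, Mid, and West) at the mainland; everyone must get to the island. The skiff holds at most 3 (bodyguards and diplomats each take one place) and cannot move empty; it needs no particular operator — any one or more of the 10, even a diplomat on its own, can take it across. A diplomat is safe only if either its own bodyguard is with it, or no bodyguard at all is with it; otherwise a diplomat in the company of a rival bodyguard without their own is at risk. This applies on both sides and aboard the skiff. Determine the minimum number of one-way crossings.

Counting alone: each trip to the island takes at most 3 across and each return brings at least 1 back, so after t trips out (and t−1 returns) at most 3t − (t−1) of the 10 are across; that first reaches 10 at t = 5, so at least 9 crossings are needed.
The safety rule pushes this higher. Following every safe sequence of crossings, the most of the 10 that can be at the island as the skiff arrives there on crossing 9 is 9 — never all 10.
So no plan with fewer than 11 crossings exists, and this one achieves 11:
1. bodyguard East and diplomat East cross → the island.
2. bodyguard East crosses ← the mainland.
3. diplomat Mid, diplomat North, and diplomat South cross → the island.
4. diplomat East crosses ← the mainland.
5. bodyguard Mid, bodyguard North, and bodyguard South cross → the island.
6. bodyguard North and diplomat North cross ← the mainland.
7. bodyguard East, bodyguard North, and bodyguard West cross → the island.
8. diplomat South crosses ← the mainland.
9. diplomat East and diplomat North cross → the island.
10. diplomat East crosses ← the mainland.
11. diplomat East, diplomat South, and diplomat West cross → the island.

11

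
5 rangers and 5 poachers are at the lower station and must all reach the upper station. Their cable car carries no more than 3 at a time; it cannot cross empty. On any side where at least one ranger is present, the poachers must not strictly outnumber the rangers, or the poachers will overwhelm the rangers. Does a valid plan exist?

Yes

1. 2 poachers → the upper station.  (the lower station: 5R 3P; the upper station: 0R 2P)
2. 1 poacher ← the lower station.  (the lower station: 5R 4P; the upper station: 0R 1P)
3. 3 poachers → the upper station.  (the lower station: 5R 1P; the upper station: 0R 4P)
4. 1 poacher ← the lower station.  (the lower station: 5R 2P; the upper station: 0R 3P)
5. 3 rangers → the upper station.  (the lower station: 2R 2P; the upper station: 3R 3P)
6. 1 ranger and 1 poacher ← the lower station.  (the lower station: 3R 3P; the upper station: 2R 2P)
7. 3 rangers → the upper station.  (the lower station: 0R 3P; the upper station: 5R 2P)
8. 1 poacher ← the lower station.  (the lower station: 0R 4P; the upper station: 5R 1P)
9. 2 poachers → the upper station.  (the lower station: 0R 2P; the upper station: 5R 3P)
10. 1 poacher ← the lower station.  (the lower station: 0R 3P; the upper station: 5R 2P)
11. 3 poachers → the upper station.  (the lower station: 0R 0P; the upper station: 5R 5P)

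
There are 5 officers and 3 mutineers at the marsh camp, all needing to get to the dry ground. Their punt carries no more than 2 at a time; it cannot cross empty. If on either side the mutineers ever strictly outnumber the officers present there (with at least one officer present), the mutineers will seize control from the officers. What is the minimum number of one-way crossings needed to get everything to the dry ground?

13

Counting alone: each trip to the dry ground takes at most 2 across and each return brings at least 1 back, so after t trips out (and t−1 returns) at most 2t − (t−1) of the 8 are across; that first reaches 8 at t = 7, so at least 13 crossings are needed.
The plan below uses exactly 13 crossings, so it is optimal:
1. 2 mutineers → the dry ground.  (the marsh camp: 5O 1M; the dry ground: 0O 2M)
2. 1 mutineer ← the marsh camp.  (the marsh camp: 5O 2M; the dry ground: 0O 1M)
3. 2 mutineers → the dry ground.  (the marsh camp: 5O 0M; the dry ground: 0O 3M)
4. 1 mutineer ← the marsh camp.  (the marsh camp: 5O 1M; the dry ground: 0O 2M)
5. 2 officers → the dry ground.  (the marsh camp: 3O 1M; the dry ground: 2O 2M)
6. 1 mutineer ← the marsh camp.  (the marsh camp: 3O 2M; the dry ground: 2O 1M)
7. 1 officer and 1 mutineer → the dry ground.  (the marsh camp: 2O 1M; the dry ground: 3O 2M)
8. 1 mutineer ← the marsh camp.  (the marsh camp: 2O 2M; the dry ground: 3O 1M)
9. 2 mutineers → the dry ground.  (the marsh camp: 2O 0M; the dry ground: 3O 3M)
10. 1 mutineer ← the marsh camp.  (the marsh camp: 2O 1M; the dry ground: 3O 2M)
11. 1 officer and 1 mutineer → the dry ground.  (the marsh camp: 1O 0M; the dry ground: 4O 3M)
12. 1 mutineer ← the marsh camp.  (the marsh camp: 1O 1M; the dry ground: 4O 2M)
13. 1 officer and 1 mutineer → the dry ground.  (the marsh camp: 0O 0M; the dry ground: 5O 3M)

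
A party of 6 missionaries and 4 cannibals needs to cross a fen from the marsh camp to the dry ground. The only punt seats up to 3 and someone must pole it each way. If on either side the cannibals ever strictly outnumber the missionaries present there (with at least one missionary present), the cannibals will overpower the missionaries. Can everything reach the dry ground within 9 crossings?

Yes — this plan uses 9 crossings (≤ 9):
1. 2 cannibals → the dry ground.  (the marsh camp: 6M 2C; the dry ground: 0M 2C)
2. 1 cannibal ← the marsh camp.  (the marsh camp: 6M 3C; the dry ground: 0M 1C)
3. 3 cannibals → the dry ground.  (the marsh camp: 6M 0C; the dry ground: 0M 4C)
4. 1 cannibal ← the marsh camp.  (the marsh camp: 6M 1C; the dry ground: 0M 3C)
5. 3 missionaries → the dry ground.  (the marsh camp: 3M 1C; the dry ground: 3M 3C)
6. 1 cannibal ← the marsh camp.  (the marsh camp: 3M 2C; the dry ground: 3M 2C)
7. 1 missionary and 2 cannibals → the dry ground.  (the marsh camp: 2M 0C; the dry ground: 4M 4C)
8. 1 cannibal ← the marsh camp.  (the marsh camp: 2M 1C; the dry ground: 4M 3C)
9. 2 missionaries and 1 cannibal → the dry ground.  (the marsh camp: 0M 0C; the dry ground: 6M 4C)

Yes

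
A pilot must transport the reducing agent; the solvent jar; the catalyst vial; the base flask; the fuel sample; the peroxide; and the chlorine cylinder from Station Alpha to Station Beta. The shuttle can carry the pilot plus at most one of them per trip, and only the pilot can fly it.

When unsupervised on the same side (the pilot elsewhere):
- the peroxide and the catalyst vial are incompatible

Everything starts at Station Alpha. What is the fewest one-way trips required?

Counting alone: the pilot can take at most 1 across per trip to Station Beta, so moving all 7 needs at least 7 loaded trips out, with a return between consecutive ones — at least 13 crossings.
The plan below uses exactly 13 crossings, so it is optimal:
1. Pilot goes to Station Beta with the catalyst vial.  [Station Alpha: the base flask, the chlorine cylinder, the fuel sample, the peroxide, the reducing agent, the solvent jar | Station Beta: the catalyst vial]
2. Pilot goes back to Station Alpha alone.  [Station Alpha: the base flask, the chlorine cylinder, the fuel sample, the peroxide, the reducing agent, the solvent jar | Station Beta: the catalyst vial]
3. Pilot goes to Station Beta with the reducing agent.  [Station Alpha: the base flask, the chlorine cylinder, the fuel sample, the peroxide, the solvent jar | Station Beta: the catalyst vial, the reducing agent]
4. Pilot goes back to Station Alpha alone.  [Station Alpha: the base flask, the chlorine cylinder, the fuel sample, the peroxide, the solvent jar | Station Beta: the catalyst vial, the reducing agent]
5. Pilot goes to Station Beta with the solvent jar.  [Station Alpha: the base flask, the chlorine cylinder, the fuel sample, the peroxide | Station Beta: the catalyst vial, the reducing agent, the solvent jar]
6. Pilot goes back to Station Alpha alone.  [Station Alpha: the base flask, the chlorine cylinder, the fuel sample, the peroxide | Station Beta: the catalyst vial, the reducing agent, the solvent jar]
7. Pilot goes to Station Beta with the base flask.  [Station Alpha: the chlorine cylinder, the fuel sample, the peroxide | Station Beta: the base flask, the catalyst vial, the reducing agent, the solvent jar]
8. Pilot goes back to Station Alpha alone.  [Station Alpha: the chlorine cylinder, the fuel sample, the peroxide | Station Beta: the base flask, the catalyst vial, the reducing agent, the solvent jar]
9. Pilot goes to Station Beta with the fuel sample.  [Station Alpha: the chlorine cylinder, the peroxide | Station Beta: the base flask, the catalyst vial, the fuel sample, the reducing agent, the solvent jar]
10. Pilot goes back to Station Alpha alone.  [Station Alpha: the chlorine cylinder, the peroxide | Station Beta: the base flask, the catalyst vial, the fuel sample, the reducing agent, the solvent jar]
11. Pilot goes to Station Beta with the chlorine cylinder.  [Station Alpha: the peroxide | Station Beta: the base flask, the catalyst vial, the chlorine cylinder, the fuel sample, the reducing agent, the solvent jar]
12. Pilot goes back to Station Alpha alone.  [Station Alpha: the peroxide | Station Beta: the base flask, the catalyst vial, the chlorine cylinder, the fuel sample, the reducing agent, the solvent jar]
13. Pilot goes to Station Beta with the peroxide.  [Station Alpha: — | Station Beta: the base flask, the catalyst vial, the chlorine cylinder, the fuel sample, the peroxide, the reducing agent, the solvent jar]

13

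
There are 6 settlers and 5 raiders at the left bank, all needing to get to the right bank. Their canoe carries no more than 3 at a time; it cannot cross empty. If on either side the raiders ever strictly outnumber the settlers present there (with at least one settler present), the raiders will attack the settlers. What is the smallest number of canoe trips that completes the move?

9

Counting alone: each trip to the right bank takes at most 3 across and each return brings at least 1 back, so after t trips out (and t−1 returns) at most 3t − (t−1) of the 11 are across; that first reaches 11 at t = 5, so at least 9 crossings are needed.
The plan below uses exactly 9 crossings, so it is optimal:
1. 3 raiders → the right bank.  (the left bank: 6S 2R; the right bank: 0S 3R)
2. 1 raider ← the left bank.  (the left bank: 6S 3R; the right bank: 0S 2R)
3. 3 settlers → the right bank.  (the left bank: 3S 3R; the right bank: 3S 2R)
4. 1 settler ← the left bank.  (the left bank: 4S 3R; the right bank: 2S 2R)
5. 2 settlers and 1 raider → the right bank.  (the left bank: 2S 2R; the right bank: 4S 3R)
6. 1 settler ← the left bank.  (the left bank: 3S 2R; the right bank: 3S 3R)
7. 2 settlers and 1 raider → the right bank.  (the left bank: 1S 1R; the right bank: 5S 4R)
8. 1 settler ← the left bank.  (the left bank: 2S 1R; the right bank: 4S 4R)
9. 2 settlers and 1 raider → the right bank.  (the left bank: 0S 0R; the right bank: 6S 5R)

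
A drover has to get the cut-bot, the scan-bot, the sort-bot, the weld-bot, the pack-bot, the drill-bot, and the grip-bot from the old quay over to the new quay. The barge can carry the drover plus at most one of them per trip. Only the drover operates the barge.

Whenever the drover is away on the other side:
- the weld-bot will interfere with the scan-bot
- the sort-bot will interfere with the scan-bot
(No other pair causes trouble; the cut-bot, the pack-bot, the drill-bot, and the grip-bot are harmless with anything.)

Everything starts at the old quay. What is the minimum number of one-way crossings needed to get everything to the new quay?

Counting alone: the drover can take at most 1 across per trip to the new quay, so moving all 7 needs at least 7 loaded trips out, with a return between consecutive ones — at least 13 crossings.
The safety rule pushes this higher. Following every safe sequence of crossings, the most of the 7 that can be at the new quay as the barge arrives there on crossing 13 is 6 — never all 7.
So no plan with fewer than 15 crossings exists, and this one achieves 15:
1. Drover goes to the new quay with the scan-bot.  [the old quay: the cut-bot, the drill-bot, the grip-bot, the pack-bot, the sort-bot, the weld-bot | the new quay: the scan-bot]
2. Drover goes back to the old quay alone.  [the old quay: the cut-bot, the drill-bot, the grip-bot, the pack-bot, the sort-bot, the weld-bot | the new quay: the scan-bot]
3. Drover goes to the new quay with the cut-bot.  [the old quay: the drill-bot, the grip-bot, the pack-bot, the sort-bot, the weld-bot | the new quay: the cut-bot, the scan-bot]
4. Drover goes back to the old quay alone.  [the old quay: the drill-bot, the grip-bot, the pack-bot, the sort-bot, the weld-bot | the new quay: the cut-bot, the scan-bot]
5. Drover goes to the new quay with the sort-bot.  [the old quay: the drill-bot, the grip-bot, the pack-bot, the weld-bot | the new quay: the cut-bot, the scan-bot, the sort-bot]
6. Drover goes back to the old quay with the scan-bot.  [the old quay: the drill-bot, the grip-bot, the pack-bot, the scan-bot, the weld-bot | the new quay: the cut-bot, the sort-bot]
7. Drover goes to the new quay with the weld-bot.  [the old quay: the drill-bot, the grip-bot, the pack-bot, the scan-bot | the new quay: the cut-bot, the sort-bot, the weld-bot]
8. Drover goes back to the old quay alone.  [the old quay: the drill-bot, the grip-bot, the pack-bot, the scan-bot | the new quay: the cut-bot, the sort-bot, the weld-bot]
9. Drover goes to the new quay with the pack-bot.  [the old quay: the drill-bot, the grip-bot, the scan-bot | the new quay: the cut-bot, the pack-bot, the sort-bot, the weld-bot]
10. Drover goes back to the old quay alone.  [the old quay: the drill-bot, the grip-bot, the scan-bot | the new quay: the cut-bot, the pack-bot, the sort-bot, the weld-bot]
11. Drover goes to the new quay with the drill-bot.  [the old quay: the grip-bot, the scan-bot | the new quay: the cut-bot, the drill-bot, the pack-bot, the sort-bot, the weld-bot]
12. Drover goes back to the old quay alone.  [the old quay: the grip-bot, the scan-bot | the new quay: the cut-bot, the drill-bot, the pack-bot, the sort-bot, the weld-bot]
13. Drover goes to the new quay with the grip-bot.  [the old quay: the scan-bot | the new quay: the cut-bot, the drill-bot, the grip-bot, the pack-bot, the sort-bot, the weld-bot]
14. Drover goes back to the old quay alone.  [the old quay: the scan-bot | the new quay: the cut-bot, the drill-bot, the grip-bot, the pack-bot, the sort-bot, the weld-bot]
15. Drover goes to the new quay with the scan-bot.  [the old quay: — | the new quay: the cut-bot, the drill-bot, the grip-bot, the pack-bot, the scan-bot, the sort-bot, the weld-bot]

15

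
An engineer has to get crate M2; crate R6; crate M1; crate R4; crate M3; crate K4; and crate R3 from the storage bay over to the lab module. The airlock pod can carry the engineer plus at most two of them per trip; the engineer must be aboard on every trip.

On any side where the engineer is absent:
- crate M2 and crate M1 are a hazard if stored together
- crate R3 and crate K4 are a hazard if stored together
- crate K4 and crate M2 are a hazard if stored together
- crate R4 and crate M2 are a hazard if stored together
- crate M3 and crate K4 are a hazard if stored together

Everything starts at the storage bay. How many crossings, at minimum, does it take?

Counting alone: the engineer can take at most 2 across per trip to the lab module, so moving all 7 needs at least 4 loaded trips out, with a return between consecutive ones — at least 7 crossings.
The safety rule pushes this higher. Following every safe sequence of crossings, the most of the 7 that can be at the lab module as the airlock pod arrives there on crossing 7 is 6 — never all 7.
So no plan with fewer than 9 crossings exists, and this one achieves 9:
1. Engineer goes to the lab module with crate K4 and crate M2.  [the storage bay: crate M1, crate M3, crate R3, crate R4, crate R6 | the lab module: crate K4, crate M2]
2. Engineer goes back to the storage bay with crate M2.  [the storage bay: crate M1, crate M2, crate M3, crate R3, crate R4, crate R6 | the lab module: crate K4]
3. Engineer goes to the lab module with crate M2 and crate R6.  [the storage bay: crate M1, crate M3, crate R3, crate R4 | the lab module: crate K4, crate M2, crate R6]
4. Engineer goes back to the storage bay with crate M2.  [the storage bay: crate M1, crate M2, crate M3, crate R3, crate R4 | the lab module: crate K4, crate R6]
5. Engineer goes to the lab module with crate M1 and crate R4.  [the storage bay: crate M2, crate M3, crate R3 | the lab module: crate K4, crate M1, crate R4, crate R6]
6. Engineer goes back to the storage bay alone.  [the storage bay: crate M2, crate M3, crate R3 | the lab module: crate K4, crate M1, crate R4, crate R6]
7. Engineer goes to the lab module with crate M3 and crate R3.  [the storage bay: crate M2 | the lab module: crate K4, crate M1, crate M3, crate R3, crate R4, crate R6]
8. Engineer goes back to the storage bay with crate K4.  [the storage bay: crate K4, crate M2 | the lab module: crate M1, crate M3, crate R3, crate R4, crate R6]
9. Engineer goes to the lab module with crate K4 and crate M2.  [the storage bay: — | the lab module: crate K4, crate M1, crate M2, crate M3, crate R3, crate R4, crate R6]

9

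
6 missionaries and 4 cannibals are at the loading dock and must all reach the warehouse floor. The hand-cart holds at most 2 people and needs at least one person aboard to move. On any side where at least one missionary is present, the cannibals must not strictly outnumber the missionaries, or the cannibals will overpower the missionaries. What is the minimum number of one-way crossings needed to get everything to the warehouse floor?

Counting alone: each trip to the warehouse floor takes at most 2 across and each return brings at least 1 back, so after t trips out (and t−1 returns) at most 2t − (t−1) of the 10 are across; that first reaches 10 at t = 9, so at least 17 crossings are needed.
The plan below uses exactly 17 crossings, so it is optimal:
1. 2 cannibals → the warehouse floor.  (the loading dock: 6M 2C; the warehouse floor: 0M 2C)
2. 1 cannibal ← the loading dock.  (the loading dock: 6M 3C; the warehouse floor: 0M 1C)
3. 2 cannibals → the warehouse floor.  (the loading dock: 6M 1C; the warehouse floor: 0M 3C)
4. 1 cannibal ← the loading dock.  (the loading dock: 6M 2C; the warehouse floor: 0M 2C)
5. 2 missionaries → the warehouse floor.  (the loading dock: 4M 2C; the warehouse floor: 2M 2C)
6. 1 cannibal ← the loading dock.  (the loading dock: 4M 3C; the warehouse floor: 2M 1C)
7. 1 missionary and 1 cannibal → the warehouse floor.  (the loading dock: 3M 2C; the warehouse floor: 3M 2C)
8. 1 cannibal ← the loading dock.  (the loading dock: 3M 3C; the warehouse floor: 3M 1C)
9. 2 cannibals → the warehouse floor.  (the loading dock: 3M 1C; the warehouse floor: 3M 3C)
10. 1 cannibal ← the loading dock.  (the loading dock: 3M 2C; the warehouse floor: 3M 2C)
11. 1 missionary and 1 cannibal → the warehouse floor.  (the loading dock: 2M 1C; the warehouse floor: 4M 3C)
12. 1 cannibal ← the loading dock.  (the loading dock: 2M 2C; the warehouse floor: 4M 2C)
13. 2 cannibals → the warehouse floor.  (the loading dock: 2M 0C; the warehouse floor: 4M 4C)
14. 1 cannibal ← the loading dock.  (the loading dock: 2M 1C; the warehouse floor: 4M 3C)
15. 1 missionary and 1 cannibal → the warehouse floor.  (the loading dock: 1M 0C; the warehouse floor: 5M 4C)
16. 1 cannibal ← the loading dock.  (the loading dock: 1M 1C; the warehouse floor: 5M 3C)
17. 1 missionary and 1 cannibal → the warehouse floor.  (the loading dock: 0M 0C; the warehouse floor: 6M 4C)

17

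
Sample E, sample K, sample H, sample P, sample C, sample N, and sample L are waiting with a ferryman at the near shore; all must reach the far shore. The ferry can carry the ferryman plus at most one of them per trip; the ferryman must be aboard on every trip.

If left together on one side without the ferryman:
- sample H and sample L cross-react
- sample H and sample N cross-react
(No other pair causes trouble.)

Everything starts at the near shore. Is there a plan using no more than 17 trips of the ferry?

Yes — this plan uses 15 crossings (≤ 17):
1. Ferryman goes to the far shore with sample H.
2. Ferryman goes back to the near shore alone.
3. Ferryman goes to the far shore with sample E.
4. Ferryman goes back to the near shore alone.
5. Ferryman goes to the far shore with sample K.
6. Ferryman goes back to the near shore alone.
7. Ferryman goes to the far shore with sample P.
8. Ferryman goes back to the near shore alone.
9. Ferryman goes to the far shore with sample C.
10. Ferryman goes back to the near shore alone.
11. Ferryman goes to the far shore with sample N.
12. Ferryman goes back to the near shore with sample H.
13. Ferryman goes to the far shore with sample L.
14. Ferryman goes back to the near shore alone.
15. Ferryman goes to the far shore with sample H.

Yes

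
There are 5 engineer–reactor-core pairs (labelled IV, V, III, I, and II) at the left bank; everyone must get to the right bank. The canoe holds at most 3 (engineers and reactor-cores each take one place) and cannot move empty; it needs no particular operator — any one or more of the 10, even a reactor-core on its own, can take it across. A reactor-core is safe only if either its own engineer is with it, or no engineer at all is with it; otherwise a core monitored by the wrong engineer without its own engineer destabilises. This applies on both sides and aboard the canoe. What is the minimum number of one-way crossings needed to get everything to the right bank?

Counting alone: each trip to the right bank takes at most 3 across and each return brings at least 1 back, so after t trips out (and t−1 returns) at most 3t − (t−1) of the 10 are across; that first reaches 10 at t = 5, so at least 9 crossings are needed.
The safety rule pushes this higher. Following every safe sequence of crossings, the most of the 10 that can be at the right bank as the canoe arrives there on crossing 9 is 9 — never all 10.
So no plan with fewer than 11 crossings exists, and this one achieves 11:
1. engineer IV and reactor-core IV cross → the right bank.
2. engineer IV crosses ← the left bank.
3. reactor-core I, reactor-core III, and reactor-core V cross → the right bank.
4. reactor-core IV crosses ← the left bank.
5. engineer I, engineer III, and engineer V cross → the right bank.
6. engineer V and reactor-core V cross ← the left bank.
7. engineer II, engineer IV, and engineer V cross → the right bank.
8. reactor-core III crosses ← the left bank.
9. reactor-core IV and reactor-core V cross → the right bank.
10. reactor-core IV crosses ← the left bank.
11. reactor-core II, reactor-core III, and reactor-core IV cross → the right bank.

11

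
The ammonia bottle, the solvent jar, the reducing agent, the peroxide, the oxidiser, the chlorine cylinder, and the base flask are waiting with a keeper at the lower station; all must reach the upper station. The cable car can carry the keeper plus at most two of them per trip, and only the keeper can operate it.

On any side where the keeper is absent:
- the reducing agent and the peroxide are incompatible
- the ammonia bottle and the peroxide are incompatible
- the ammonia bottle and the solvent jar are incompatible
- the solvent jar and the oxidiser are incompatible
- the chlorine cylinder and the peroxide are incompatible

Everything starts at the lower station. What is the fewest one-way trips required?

9

Counting alone: the keeper can take at most 2 across per trip to the upper station, so moving all 7 needs at least 4 loaded trips out, with a return between consecutive ones — at least 7 crossings.
The safety rule pushes this higher. Following every safe sequence of crossings, the most of the 7 that can be at the upper station as the cable car arrives there on crossing 7 is 6 — never all 7.
So no plan with fewer than 9 crossings exists, and this one achieves 9:
1. Keeper goes to the upper station with the peroxide and the solvent jar.  [the lower station: the ammonia bottle, the base flask, the chlorine cylinder, the oxidiser, the reducing agent | the upper station: the peroxide, the solvent jar]
2. Keeper goes back to the lower station alone.  [the lower station: the ammonia bottle, the base flask, the chlorine cylinder, the oxidiser, the reducing agent | the upper station: the peroxide, the solvent jar]
3. Keeper goes to the upper station with the reducing agent.  [the lower station: the ammonia bottle, the base flask, the chlorine cylinder, the oxidiser | the upper station: the peroxide, the reducing agent, the solvent jar]
4. Keeper goes back to the lower station with the peroxide.  [the lower station: the ammonia bottle, the base flask, the chlorine cylinder, the oxidiser, the peroxide | the upper station: the reducing agent, the solvent jar]
5. Keeper goes to the upper station with the ammonia bottle and the chlorine cylinder.  [the lower station: the base flask, the oxidiser, the peroxide | the upper station: the ammonia bottle, the chlorine cylinder, the reducing agent, the solvent jar]
6. Keeper goes back to the lower station with the solvent jar.  [the lower station: the base flask, the oxidiser, the peroxide, the solvent jar | the upper station: the ammonia bottle, the chlorine cylinder, the reducing agent]
7. Keeper goes to the upper station with the base flask and the oxidiser.  [the lower station: the peroxide, the solvent jar | the upper station: the ammonia bottle, the base flask, the chlorine cylinder, the oxidiser, the reducing agent]
8. Keeper goes back to the lower station alone.  [the lower station: the peroxide, the solvent jar | the upper station: the ammonia bottle, the base flask, the chlorine cylinder, the oxidiser, the reducing agent]
9. Keeper goes to the upper station with the peroxide and the solvent jar.  [the lower station: — | the upper station: the ammonia bottle, the base flask, the chlorine cylinder, the oxidiser, the peroxide, the reducing agent, the solvent jar]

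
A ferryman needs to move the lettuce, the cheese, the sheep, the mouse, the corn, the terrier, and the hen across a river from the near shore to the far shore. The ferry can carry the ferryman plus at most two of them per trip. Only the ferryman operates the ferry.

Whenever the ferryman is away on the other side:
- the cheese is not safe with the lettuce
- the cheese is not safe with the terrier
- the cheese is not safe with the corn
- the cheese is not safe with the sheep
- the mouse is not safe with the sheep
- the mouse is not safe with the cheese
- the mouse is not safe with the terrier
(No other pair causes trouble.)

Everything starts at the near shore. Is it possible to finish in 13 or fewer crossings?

Yes — this plan uses 11 crossings (≤ 13):
1. Ferryman goes to the far shore with the cheese and the mouse.  [the near shore: the corn, the hen, the lettuce, the sheep, the terrier | the far shore: the cheese, the mouse]
2. Ferryman goes back to the near shore with the cheese.  [the near shore: the cheese, the corn, the hen, the lettuce, the sheep, the terrier | the far shore: the mouse]
3. Ferryman goes to the far shore with the cheese and the lettuce.  [the near shore: the corn, the hen, the sheep, the terrier | the far shore: the cheese, the lettuce, the mouse]
4. Ferryman goes back to the near shore with the cheese.  [the near shore: the cheese, the corn, the hen, the sheep, the terrier | the far shore: the lettuce, the mouse]
5. Ferryman goes to the far shore with the cheese and the corn.  [the near shore: the hen, the sheep, the terrier | the far shore: the cheese, the corn, the lettuce, the mouse]
6. Ferryman goes back to the near shore with the cheese.  [the near shore: the cheese, the hen, the sheep, the terrier | the far shore: the corn, the lettuce, the mouse]
7. Ferryman goes to the far shore with the cheese and the hen.  [the near shore: the sheep, the terrier | the far shore: the cheese, the corn, the hen, the lettuce, the mouse]
8. Ferryman goes back to the near shore with the cheese.  [the near shore: the cheese, the sheep, the terrier | the far shore: the corn, the hen, the lettuce, the mouse]
9. Ferryman goes to the far shore with the sheep and the terrier.  [the near shore: the cheese | the far shore: the corn, the hen, the lettuce, the mouse, the sheep, the terrier]
10. Ferryman goes back to the near shore with the mouse.  [the near shore: the cheese, the mouse | the far shore: the corn, the hen, the lettuce, the sheep, the terrier]
11. Ferryman goes to the far shore with the cheese and the mouse.  [the near shore: — | the far shore: the cheese, the corn, the hen, the lettuce, the mouse, the sheep, the terrier]

Yes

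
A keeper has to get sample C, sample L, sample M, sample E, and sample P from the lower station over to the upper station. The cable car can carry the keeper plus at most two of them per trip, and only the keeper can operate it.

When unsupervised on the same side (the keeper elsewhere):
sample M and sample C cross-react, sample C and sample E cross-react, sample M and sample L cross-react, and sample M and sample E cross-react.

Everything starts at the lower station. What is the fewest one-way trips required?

Counting alone: the keeper can take at most 2 across per trip to the upper station, so moving all 5 needs at least 3 loaded trips out, with a return between consecutive ones — at least 5 crossings.
The safety rule pushes this higher. Following every safe sequence of crossings, the most of the 5 that can be at the upper station as the cable car arrives there on crossing 5 is 4 — never all 5.
So no plan with fewer than 7 crossings exists, and this one achieves 7:
1. Keeper goes to the upper station with sample C and sample M.  [the lower station: sample E, sample L, sample P | the upper station: sample C, sample M]
2. Keeper goes back to the lower station with sample C.  [the lower station: sample C, sample E, sample L, sample P | the upper station: sample M]
3. Keeper goes to the upper station with sample C and sample L.  [the lower station: sample E, sample P | the upper station: sample C, sample L, sample M]
4. Keeper goes back to the lower station with sample M.  [the lower station: sample E, sample M, sample P | the upper station: sample C, sample L]
5. Keeper goes to the upper station with sample M and sample P.  [the lower station: sample E | the upper station: sample C, sample L, sample M, sample P]
6. Keeper goes back to the lower station with sample M.  [the lower station: sample E, sample M | the upper station: sample C, sample L, sample P]
7. Keeper goes to the upper station with sample E and sample M.  [the lower station: — | the upper station: sample C, sample E, sample L, sample M, sample P]

7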